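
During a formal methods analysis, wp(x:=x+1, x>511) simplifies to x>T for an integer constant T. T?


Formula: wp(x:=E, P) = P[E/x] (substitute E for x in postcondition)
Step 1: Postcondition: x>511
Step 2: Substitute x+1 for x: x+1>511
Step 3: Solve for x: x > 511-1 = 510

510


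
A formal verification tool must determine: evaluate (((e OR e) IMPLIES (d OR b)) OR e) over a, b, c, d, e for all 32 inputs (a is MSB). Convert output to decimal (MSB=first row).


Formula: (((e OR e) IMPLIES (d OR b)) OR e) over a, b, c, d, e (32 rows)
Evaluate each row (bits = a,b,c,d,e, MSB first):
  row 0 [00000]: (((0 OR 0) IMPLIES (0 OR 0)) OR 0) -> 1
  row 1 [00001]: (((1 OR 1) IMPLIES (0 OR 0)) OR 1) -> 1
  row 2 [00010]: (((0 OR 0) IMPLIES (1 OR 0)) OR 0) -> 1
  row 3 [00011]: (((1 OR 1) IMPLIES (1 OR 0)) OR 1) -> 1
  row 4 [00100]: (((0 OR 0) IMPLIES (0 OR 0)) OR 0) -> 1
  row 5 [00101]: (((1 OR 1) IMPLIES (0 OR 0)) OR 1) -> 1
  row 6 [00110]: (((0 OR 0) IMPLIES (1 OR 0)) OR 0) -> 1
  row 7 [00111]: (((1 OR 1) IMPLIES (1 OR 0)) OR 1) -> 1
  row 8 [01000]: (((0 OR 0) IMPLIES (0 OR 1)) OR 0) -> 1
  row 9 [01001]: (((1 OR 1) IMPLIES (0 OR 1)) OR 1) -> 1
  row 10 [01010]: (((0 OR 0) IMPLIES (1 OR 1)) OR 0) -> 1
  row 11 [01011]: (((1 OR 1) IMPLIES (1 OR 1)) OR 1) -> 1
  row 12 [01100]: (((0 OR 0) IMPLIES (0 OR 1)) OR 0) -> 1
  row 13 [01101]: (((1 OR 1) IMPLIES (0 OR 1)) OR 1) -> 1
  row 14 [01110]: (((0 OR 0) IMPLIES (1 OR 1)) OR 0) -> 1
  row 15 [01111]: (((1 OR 1) IMPLIES (1 OR 1)) OR 1) -> 1
  row 16 [10000]: (((0 OR 0) IMPLIES (0 OR 0)) OR 0) -> 1
  row 17 [10001]: (((1 OR 1) IMPLIES (0 OR 0)) OR 1) -> 1
  row 18 [10010]: (((0 OR 0) IMPLIES (1 OR 0)) OR 0) -> 1
  row 19 [10011]: (((1 OR 1) IMPLIES (1 OR 0)) OR 1) -> 1
  row 20 [10100]: (((0 OR 0) IMPLIES (0 OR 0)) OR 0) -> 1
  row 21 [10101]: (((1 OR 1) IMPLIES (0 OR 0)) OR 1) -> 1
  row 22 [10110]: (((0 OR 0) IMPLIES (1 OR 0)) OR 0) -> 1
  row 23 [10111]: (((1 OR 1) IMPLIES (1 OR 0)) OR 1) -> 1
  row 24 [11000]: (((0 OR 0) IMPLIES (0 OR 1)) OR 0) -> 1
  row 25 [11001]: (((1 OR 1) IMPLIES (0 OR 1)) OR 1) -> 1
  row 26 [11010]: (((0 OR 0) IMPLIES (1 OR 1)) OR 0) -> 1
  row 27 [11011]: (((1 OR 1) IMPLIES (1 OR 1)) OR 1) -> 1
  row 28 [11100]: (((0 OR 0) IMPLIES (0 OR 1)) OR 0) -> 1
  row 29 [11101]: (((1 OR 1) IMPLIES (0 OR 1)) OR 1) -> 1
  row 30 [11110]: (((0 OR 0) IMPLIES (1 OR 1)) OR 0) -> 1
  row 31 [11111]: (((1 OR 1) IMPLIES (1 OR 1)) OR 1) -> 1
Full result column, 4 rows per line (a,b,c fixed per line; d,e runs 00..11 left to right):
  rows 0-3 [a,b,c=000]: 1111  = hex F
  rows 4-7 [a,b,c=001]: 1111  = hex F
  rows 8-11 [a,b,c=010]: 1111  = hex F
  rows 12-15 [a,b,c=011]: 1111  = hex F
  rows 16-19 [a,b,c=100]: 1111  = hex F
  rows 20-23 [a,b,c=101]: 1111  = hex F
  rows 24-27 [a,b,c=110]: 1111  = hex F
  rows 28-31 [a,b,c=111]: 1111  = hex F
Output column (row 0 .. row 31) = 11111111111111111111111111111111
Output column grouped in 4s = 1111 1111 1111 1111 1111 1111 1111 1111 = 0xFFFFFFFF
Convert to decimal digit by digit (value = value*16 + digit):
  F -> 15
  15*16 + 15 (F) = 255
  255*16 + 15 (F) = 4095
  4095*16 + 15 (F) = 65535
  65535*16 + 15 (F) = 1048575
  1048575*16 + 15 (F) = 16777215
  16777215*16 + 15 (F) = 268435455
  268435455*16 + 15 (F) = 4294967295
Decimal = 4294967295

4294967295


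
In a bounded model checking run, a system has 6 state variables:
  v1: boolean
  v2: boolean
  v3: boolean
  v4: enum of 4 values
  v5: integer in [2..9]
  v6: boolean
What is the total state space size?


State space = product of domain sizes of all variables.
Domain sizes:
  v1 (boolean): 2
  v2 (boolean): 2
  v3 (boolean): 2
  v4 (enum of 4 values): 4
  v5 (integer in [2..9]): 8
  v6 (boolean): 2
Product = 2 * 2 * 2 * 4 * 8 * 2 = 512

512


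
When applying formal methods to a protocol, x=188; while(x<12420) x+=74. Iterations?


Step 1: x goes from 188 toward 12420 by 74; the body runs while x<12420, so iterations = ceil((bound-start)/step)
Step 2: Distance=12232
Step 3: ceil(12232/74)=166

166


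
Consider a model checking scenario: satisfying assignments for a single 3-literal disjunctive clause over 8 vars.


Step 1: Total=2^8=256
Step 2: Unsat when all 3 false: 2^5=32
Step 3: Sat=256-32=224

224


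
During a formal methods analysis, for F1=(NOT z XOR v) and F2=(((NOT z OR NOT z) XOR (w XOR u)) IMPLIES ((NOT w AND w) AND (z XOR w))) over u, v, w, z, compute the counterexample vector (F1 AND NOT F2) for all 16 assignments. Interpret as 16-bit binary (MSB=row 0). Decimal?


F1 = (NOT z XOR v)
F2 = (((NOT z OR NOT z) XOR (w XOR u)) IMPLIES ((NOT w AND w) AND (z XOR w)))
Counterexample to F1=>F2 is where F1=1 and F2=0.
Evaluate each row (bits = u,v,w,z, MSB first):
  row 0 [0000]: F1=1 F2=0 -> F1&~F2 -> 1
  row 1 [0001]: F1=0 F2=1 -> F1&~F2 -> 0
  row 2 [0010]: F1=1 F2=1 -> F1&~F2 -> 0
  row 3 [0011]: F1=0 F2=0 -> F1&~F2 -> 0
  row 4 [0100]: F1=0 F2=0 -> F1&~F2 -> 0
  row 5 [0101]: F1=1 F2=1 -> F1&~F2 -> 0
  row 6 [0110]: F1=0 F2=1 -> F1&~F2 -> 0
  row 7 [0111]: F1=1 F2=0 -> F1&~F2 -> 1
  row 8 [1000]: F1=1 F2=1 -> F1&~F2 -> 0
  row 9 [1001]: F1=0 F2=0 -> F1&~F2 -> 0
  row 10 [1010]: F1=1 F2=0 -> F1&~F2 -> 1
  row 11 [1011]: F1=0 F2=1 -> F1&~F2 -> 0
  row 12 [1100]: F1=0 F2=1 -> F1&~F2 -> 0
  row 13 [1101]: F1=1 F2=0 -> F1&~F2 -> 1
  row 14 [1110]: F1=0 F2=0 -> F1&~F2 -> 0
  row 15 [1111]: F1=1 F2=1 -> F1&~F2 -> 0
Full result column, 4 rows per line (u,v fixed per line; w,z runs 00..11 left to right):
  rows 0-3 [u,v=00]: 1000  = hex 8
  rows 4-7 [u,v=01]: 0001  = hex 1
  rows 8-11 [u,v=10]: 0010  = hex 2
  rows 12-15 [u,v=11]: 0100  = hex 4
Counterexample vector (row 0 .. row 15) = 1000000100100100
Output column grouped in 4s = 1000 0001 0010 0100 = 0x8124
Convert to decimal digit by digit (value = value*16 + digit):
  8 -> 8
  8*16 + 1 = 129
  129*16 + 2 = 2066
  2066*16 + 4 = 33060
Decimal = 33060

33060


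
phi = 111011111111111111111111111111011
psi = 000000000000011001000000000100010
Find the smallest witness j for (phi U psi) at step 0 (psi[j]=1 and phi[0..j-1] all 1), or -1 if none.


(phi U psi) at 0: need smallest j with psi[j]=1 and phi[i]=1 for all i in [0,j).
Scan from step 0:
  step 0: phi=1, psi=0 -> continue
  step 1: phi=1, psi=0 -> continue
  step 2: phi=1, psi=0 -> continue
  step 3: phi=0 -> phi-prefix broken from here
  step 13: psi=1 but phi already failed -> not a witness
  step 14: psi=1 but phi already failed -> not a witness
  step 17: psi=1 but phi already failed -> not a witness
  step 27: psi=1 but phi already failed -> not a witness
  step 31: psi=1 but phi already failed -> not a witness
  end of trace: no witness -> -1
Witness step = -1

-1


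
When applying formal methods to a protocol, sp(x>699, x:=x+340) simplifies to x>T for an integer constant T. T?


Formula: sp(P, x:=E) = exists old_x. (x = E[old_x/x]) AND P[old_x/x] (old_x is the value of x before the assignment; eliminate old_x by solving x = E[old_x/x] for old_x)
Step 1: Precondition P: x>699, i.e. old_x > 699
Step 2: Assignment gives x = old_x + 340, so old_x = x - 340
Step 3: Substitute into P: x - 340 > 699
Step 4: Simplify: x > 699+340 = 1039

1039


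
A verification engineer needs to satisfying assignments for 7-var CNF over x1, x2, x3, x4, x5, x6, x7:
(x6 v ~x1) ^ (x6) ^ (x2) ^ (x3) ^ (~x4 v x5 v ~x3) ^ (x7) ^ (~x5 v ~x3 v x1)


CNF with 7 clauses over 7 vars (128 assignments).
An assignment satisfies CNF iff every clause has >=1 true literal.
Check each row (bits = x1,x2,x3,x4,x5,x6,x7; clause T/F shown):
  row 0 [0000000]: clauses=TFFFTFT -> 0
  row 1 [0000001]: clauses=TFFFTTT -> 0
  row 2 [0000010]: clauses=TTFFTFT -> 0
  row 3 [0000011]: clauses=TTFFTTT -> 0
  row 4 [0000100]: clauses=TFFFTFT -> 0
  (every remaining row is evaluated the same way; all 128 results are listed next)
Full result column, 8 rows per line (x1,x2,x3,x4 fixed per line; x5,x6,x7 runs 000..111 left to right):
  rows 0-7 [x1,x2,x3,x4=0000]: 00000000  (ones: 0)
  rows 8-15 [x1,x2,x3,x4=0001]: 00000000  (ones: 0)
  rows 16-23 [x1,x2,x3,x4=0010]: 00000000  (ones: 0)
  rows 24-31 [x1,x2,x3,x4=0011]: 00000000  (ones: 0)
  rows 32-39 [x1,x2,x3,x4=0100]: 00000000  (ones: 0)
  rows 40-47 [x1,x2,x3,x4=0101]: 00000000  (ones: 0)
  rows 48-55 [x1,x2,x3,x4=0110]: 00010000  (ones: 1)
  rows 56-63 [x1,x2,x3,x4=0111]: 00000000  (ones: 0)
  rows 64-71 [x1,x2,x3,x4=1000]: 00000000  (ones: 0)
  rows 72-79 [x1,x2,x3,x4=1001]: 00000000  (ones: 0)
  rows 80-87 [x1,x2,x3,x4=1010]: 00000000  (ones: 0)
  rows 88-95 [x1,x2,x3,x4=1011]: 00000000  (ones: 0)
  rows 96-103 [x1,x2,x3,x4=1100]: 00000000  (ones: 0)
  rows 104-111 [x1,x2,x3,x4=1101]: 00000000  (ones: 0)
  rows 112-119 [x1,x2,x3,x4=1110]: 00010001  (ones: 2)
  rows 120-127 [x1,x2,x3,x4=1111]: 00000001  (ones: 1)
Satisfying assignments = 0+0+0+0+0+0+1+0+0+0+0+0+0+0+2+1 = 4

4


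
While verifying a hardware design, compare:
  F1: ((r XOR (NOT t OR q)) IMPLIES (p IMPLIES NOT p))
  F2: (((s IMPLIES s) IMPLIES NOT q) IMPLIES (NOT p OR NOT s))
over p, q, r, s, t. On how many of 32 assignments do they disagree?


F1 = ((r XOR (NOT t OR q)) IMPLIES (p IMPLIES NOT p))
F2 = (((s IMPLIES s) IMPLIES NOT q) IMPLIES (NOT p OR NOT s))
Evaluate both on each of 32 rows (bits = p,q,r,s,t):
  row 0 [00000]: F1=1 F2=1 -> 0
  row 1 [00001]: F1=1 F2=1 -> 0
  row 2 [00010]: F1=1 F2=1 -> 0
  row 3 [00011]: F1=1 F2=1 -> 0
  row 4 [00100]: F1=1 F2=1 -> 0
  row 5 [00101]: F1=1 F2=1 -> 0
  row 6 [00110]: F1=1 F2=1 -> 0
  row 7 [00111]: F1=1 F2=1 -> 0
  row 8 [01000]: F1=1 F2=1 -> 0
  row 9 [01001]: F1=1 F2=1 -> 0
  row 10 [01010]: F1=1 F2=1 -> 0
  row 11 [01011]: F1=1 F2=1 -> 0
  row 12 [01100]: F1=1 F2=1 -> 0
  row 13 [01101]: F1=1 F2=1 -> 0
  row 14 [01110]: F1=1 F2=1 -> 0
  row 15 [01111]: F1=1 F2=1 -> 0
  row 16 [10000]: F1=0 F2=1 (differ) -> 1
  row 17 [10001]: F1=1 F2=1 -> 0
  row 18 [10010]: F1=0 F2=0 -> 0
  row 19 [10011]: F1=1 F2=0 (differ) -> 1
  row 20 [10100]: F1=1 F2=1 -> 0
  row 21 [10101]: F1=0 F2=1 (differ) -> 1
  row 22 [10110]: F1=1 F2=0 (differ) -> 1
  row 23 [10111]: F1=0 F2=0 -> 0
  row 24 [11000]: F1=0 F2=1 (differ) -> 1
  row 25 [11001]: F1=0 F2=1 (differ) -> 1
  row 26 [11010]: F1=0 F2=1 (differ) -> 1
  row 27 [11011]: F1=0 F2=1 (differ) -> 1
  row 28 [11100]: F1=1 F2=1 -> 0
  row 29 [11101]: F1=1 F2=1 -> 0
  row 30 [11110]: F1=1 F2=1 -> 0
  row 31 [11111]: F1=1 F2=1 -> 0
Full result column, 8 rows per line (p,q fixed per line; r,s,t runs 000..111 left to right):
  rows 0-7 [p,q=00]: 00000000  (ones: 0)
  rows 8-15 [p,q=01]: 00000000  (ones: 0)
  rows 16-23 [p,q=10]: 10010110  (ones: 4)
  rows 24-31 [p,q=11]: 11110000  (ones: 4)
Disagreements = 0+0+4+4 = 8

8


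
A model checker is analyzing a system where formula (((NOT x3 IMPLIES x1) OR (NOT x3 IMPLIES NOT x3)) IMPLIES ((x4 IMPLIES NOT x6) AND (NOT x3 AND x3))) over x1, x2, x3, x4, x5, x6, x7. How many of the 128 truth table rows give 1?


Formula: (((NOT x3 IMPLIES x1) OR (NOT x3 IMPLIES NOT x3)) IMPLIES ((x4 IMPLIES NOT x6) AND (NOT x3 AND x3))) over 7 vars (128 rows)
Evaluate each row (x1, x2, x3, x4, x5, x6, x7 as bits, MSB first):
  row 0 [0000000]: (((NOT 0 IMPLIES 0) OR (NOT 0 IMPLIES NOT 0)) IMPLIES ((0 IMPLIES NOT 0) AND (NOT 0 AND 0))) -> 0
  row 1 [0000001]: (((NOT 0 IMPLIES 0) OR (NOT 0 IMPLIES NOT 0)) IMPLIES ((0 IMPLIES NOT 0) AND (NOT 0 AND 0))) -> 0
  row 2 [0000010]: (((NOT 0 IMPLIES 0) OR (NOT 0 IMPLIES NOT 0)) IMPLIES ((0 IMPLIES NOT 1) AND (NOT 0 AND 0))) -> 0
  row 3 [0000011]: (((NOT 0 IMPLIES 0) OR (NOT 0 IMPLIES NOT 0)) IMPLIES ((0 IMPLIES NOT 1) AND (NOT 0 AND 0))) -> 0
  row 4 [0000100]: (((NOT 0 IMPLIES 0) OR (NOT 0 IMPLIES NOT 0)) IMPLIES ((0 IMPLIES NOT 0) AND (NOT 0 AND 0))) -> 0
  (every remaining row is evaluated the same way; all 128 results are listed next)
Full result column, 8 rows per line (x1,x2,x3,x4 fixed per line; x5,x6,x7 runs 000..111 left to right):
  rows 0-7 [x1,x2,x3,x4=0000]: 00000000  (ones: 0)
  rows 8-15 [x1,x2,x3,x4=0001]: 00000000  (ones: 0)
  rows 16-23 [x1,x2,x3,x4=0010]: 00000000  (ones: 0)
  rows 24-31 [x1,x2,x3,x4=0011]: 00000000  (ones: 0)
  rows 32-39 [x1,x2,x3,x4=0100]: 00000000  (ones: 0)
  rows 40-47 [x1,x2,x3,x4=0101]: 00000000  (ones: 0)
  rows 48-55 [x1,x2,x3,x4=0110]: 00000000  (ones: 0)
  rows 56-63 [x1,x2,x3,x4=0111]: 00000000  (ones: 0)
  rows 64-71 [x1,x2,x3,x4=1000]: 00000000  (ones: 0)
  rows 72-79 [x1,x2,x3,x4=1001]: 00000000  (ones: 0)
  rows 80-87 [x1,x2,x3,x4=1010]: 00000000  (ones: 0)
  rows 88-95 [x1,x2,x3,x4=1011]: 00000000  (ones: 0)
  rows 96-103 [x1,x2,x3,x4=1100]: 00000000  (ones: 0)
  rows 104-111 [x1,x2,x3,x4=1101]: 00000000  (ones: 0)
  rows 112-119 [x1,x2,x3,x4=1110]: 00000000  (ones: 0)
  rows 120-127 [x1,x2,x3,x4=1111]: 00000000  (ones: 0)
Count of 1-rows = 0+0+0+0+0+0+0+0+0+0+0+0+0+0+0+0 = 0

0


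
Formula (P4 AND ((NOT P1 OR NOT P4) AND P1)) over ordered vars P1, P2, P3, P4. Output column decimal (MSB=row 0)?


Formula: (P4 AND ((NOT P1 OR NOT P4) AND P1)) over P1, P2, P3, P4 (16 rows)
Evaluate each row (bits = P1,P2,P3,P4, MSB first):
  row 0 [0000]: (0 AND ((NOT 0 OR NOT 0) AND 0)) -> 0
  row 1 [0001]: (1 AND ((NOT 0 OR NOT 1) AND 0)) -> 0
  row 2 [0010]: (0 AND ((NOT 0 OR NOT 0) AND 0)) -> 0
  row 3 [0011]: (1 AND ((NOT 0 OR NOT 1) AND 0)) -> 0
  row 4 [0100]: (0 AND ((NOT 0 OR NOT 0) AND 0)) -> 0
  row 5 [0101]: (1 AND ((NOT 0 OR NOT 1) AND 0)) -> 0
  row 6 [0110]: (0 AND ((NOT 0 OR NOT 0) AND 0)) -> 0
  row 7 [0111]: (1 AND ((NOT 0 OR NOT 1) AND 0)) -> 0
  row 8 [1000]: (0 AND ((NOT 1 OR NOT 0) AND 1)) -> 0
  row 9 [1001]: (1 AND ((NOT 1 OR NOT 1) AND 1)) -> 0
  row 10 [1010]: (0 AND ((NOT 1 OR NOT 0) AND 1)) -> 0
  row 11 [1011]: (1 AND ((NOT 1 OR NOT 1) AND 1)) -> 0
  row 12 [1100]: (0 AND ((NOT 1 OR NOT 0) AND 1)) -> 0
  row 13 [1101]: (1 AND ((NOT 1 OR NOT 1) AND 1)) -> 0
  row 14 [1110]: (0 AND ((NOT 1 OR NOT 0) AND 1)) -> 0
  row 15 [1111]: (1 AND ((NOT 1 OR NOT 1) AND 1)) -> 0
Full result column, 4 rows per line (P1,P2 fixed per line; P3,P4 runs 00..11 left to right):
  rows 0-3 [P1,P2=00]: 0000  = hex 0
  rows 4-7 [P1,P2=01]: 0000  = hex 0
  rows 8-11 [P1,P2=10]: 0000  = hex 0
  rows 12-15 [P1,P2=11]: 0000  = hex 0
Output column (row 0 .. row 15) = 0000000000000000
Output column grouped in 4s = 0000 0000 0000 0000 = 0x0000
Convert to decimal digit by digit (value = value*16 + digit):
  0 -> 0
  0*16 + 0 = 0
  0*16 + 0 = 0
  0*16 + 0 = 0
Decimal = 0

0


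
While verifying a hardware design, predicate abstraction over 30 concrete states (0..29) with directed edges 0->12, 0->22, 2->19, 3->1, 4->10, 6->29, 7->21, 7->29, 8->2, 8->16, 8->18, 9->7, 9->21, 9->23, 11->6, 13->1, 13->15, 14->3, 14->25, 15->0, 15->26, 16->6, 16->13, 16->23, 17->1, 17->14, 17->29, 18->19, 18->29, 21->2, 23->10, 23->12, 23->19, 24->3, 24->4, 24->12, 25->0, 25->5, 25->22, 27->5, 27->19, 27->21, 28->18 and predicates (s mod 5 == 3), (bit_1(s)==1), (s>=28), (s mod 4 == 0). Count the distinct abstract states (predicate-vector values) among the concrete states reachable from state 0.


BFS from 0:
Concrete reachable: {0, 12, 22}
Abstract via predicates (s mod 5 == 3), (bit_1(s)==1), (s>=28), (s mod 4 == 0):
  (0,0,0,1) <- {0, 12}
  (0,1,0,0) <- {22}
Distinct abstract states = 2

2


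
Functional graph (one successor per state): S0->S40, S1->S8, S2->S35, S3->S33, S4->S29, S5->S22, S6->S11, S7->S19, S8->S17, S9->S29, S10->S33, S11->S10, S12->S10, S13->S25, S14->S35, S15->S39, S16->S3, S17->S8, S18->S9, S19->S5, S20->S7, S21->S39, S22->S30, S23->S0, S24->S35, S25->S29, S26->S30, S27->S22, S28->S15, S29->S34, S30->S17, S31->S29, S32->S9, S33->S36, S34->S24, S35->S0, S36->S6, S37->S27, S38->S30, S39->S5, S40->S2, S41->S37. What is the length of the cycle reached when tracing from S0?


Trace from S0 until a state repeats:
  S0 -> S40 -> S2 -> S35 -> S0
S0 first seen at step 0, revisited at step 4.
Cycle length = 4 - 0 = 4

4


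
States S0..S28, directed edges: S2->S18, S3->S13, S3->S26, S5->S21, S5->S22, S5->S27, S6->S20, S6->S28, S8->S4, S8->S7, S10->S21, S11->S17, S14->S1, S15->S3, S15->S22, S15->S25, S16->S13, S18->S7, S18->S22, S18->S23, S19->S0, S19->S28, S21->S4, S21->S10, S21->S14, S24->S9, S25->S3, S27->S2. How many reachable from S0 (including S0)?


BFS from S0:
  layer 0: {S0}
Reachable set: {S0}
Count = 1

1


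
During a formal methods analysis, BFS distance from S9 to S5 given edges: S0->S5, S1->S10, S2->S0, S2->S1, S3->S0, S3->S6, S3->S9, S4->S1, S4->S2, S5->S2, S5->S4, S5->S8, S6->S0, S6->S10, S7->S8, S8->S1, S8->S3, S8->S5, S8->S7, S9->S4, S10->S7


BFS layer-by-layer from S9:
  dist 0: {S9}
  dist 1: {S4}
  dist 2: {S1, S2}
  dist 3: {S0, S10}
  dist 4: {S5, S7}
  -> S5 reached at distance 4
Shortest path length = 4

4


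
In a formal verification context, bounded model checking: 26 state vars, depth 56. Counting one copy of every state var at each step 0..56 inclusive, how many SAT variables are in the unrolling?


BMC unrolls to depth k, creating one copy of each state var for steps 0..k.
Step count = 56 + 1 = 57 (steps 0 through 56)
Vars per step = 26
Total = 26 * 57 = 1482

1482


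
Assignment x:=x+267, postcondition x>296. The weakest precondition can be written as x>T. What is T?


Formula: wp(x:=E, P) = P[E/x] (substitute E for x in postcondition)
Step 1: Postcondition: x>296
Step 2: Substitute x+267 for x: x+267>296
Step 3: Solve for x: x > 296-267 = 29

29


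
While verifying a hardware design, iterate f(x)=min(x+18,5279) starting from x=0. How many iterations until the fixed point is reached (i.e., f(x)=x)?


Step 1: x=0, cap=5279, increment=18
Step 2: x grows by 18 each step until capped at 5279; fixed point is x=5279
Step 3: iterations = ceil(5279/18) = 294

294


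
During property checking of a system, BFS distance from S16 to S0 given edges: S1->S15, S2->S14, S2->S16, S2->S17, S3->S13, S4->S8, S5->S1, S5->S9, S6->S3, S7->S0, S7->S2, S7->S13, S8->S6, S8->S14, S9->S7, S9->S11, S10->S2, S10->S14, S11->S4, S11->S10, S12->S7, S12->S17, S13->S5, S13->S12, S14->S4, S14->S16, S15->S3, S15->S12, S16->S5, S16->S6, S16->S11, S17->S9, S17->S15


BFS layer-by-layer from S16:
  dist 0: {S16}
  dist 1: {S5, S6, S11}
  dist 2: {S1, S3, S4, S9, S10}
  dist 3: {S2, S7, S8, S13, S14, S15}
  dist 4: {S0, S12, S17}
  -> S0 reached at distance 4
Shortest path length = 4

4


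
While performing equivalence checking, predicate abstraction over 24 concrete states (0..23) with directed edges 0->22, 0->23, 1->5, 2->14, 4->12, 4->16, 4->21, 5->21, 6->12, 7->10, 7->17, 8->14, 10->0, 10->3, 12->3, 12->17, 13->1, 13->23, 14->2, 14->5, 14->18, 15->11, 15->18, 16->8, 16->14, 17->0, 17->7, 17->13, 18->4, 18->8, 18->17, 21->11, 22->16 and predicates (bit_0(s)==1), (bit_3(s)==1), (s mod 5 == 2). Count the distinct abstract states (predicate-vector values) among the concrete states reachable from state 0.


BFS from 0:
Concrete reachable: {0, 1, 2, 3, 4, 5, 7, 8, 10, 11, 12, 13, 14, 16, 17, 18, 21, 22, 23}
Abstract via predicates (bit_0(s)==1), (bit_3(s)==1), (s mod 5 == 2):
  (0,0,0) <- {0, 4, 16, 18}
  (0,0,1) <- {2, 22}
  (0,1,0) <- {8, 10, 14}
  (0,1,1) <- {12}
  (1,0,0) <- {1, 3, 5, 21, 23}
  (1,0,1) <- {7, 17}
  (1,1,0) <- {11, 13}
Distinct abstract states = 7

7


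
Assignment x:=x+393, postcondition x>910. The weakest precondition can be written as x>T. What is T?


Formula: wp(x:=E, P) = P[E/x] (substitute E for x in postcondition)
Step 1: Postcondition: x>910
Step 2: Substitute x+393 for x: x+393>910
Step 3: Solve for x: x > 910-393 = 517

517


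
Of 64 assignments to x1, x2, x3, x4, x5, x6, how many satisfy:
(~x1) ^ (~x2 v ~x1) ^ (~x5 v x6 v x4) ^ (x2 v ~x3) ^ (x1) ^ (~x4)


CNF with 6 clauses over 6 vars (64 assignments).
An assignment satisfies CNF iff every clause has >=1 true literal.
Check each row (bits = x1,x2,x3,x4,x5,x6; clause T/F shown):
  row 0 [000000]: clauses=TTTTFT -> 0
  row 1 [000001]: clauses=TTTTFT -> 0
  row 2 [000010]: clauses=TTFTFT -> 0
  row 3 [000011]: clauses=TTTTFT -> 0
  row 4 [000100]: clauses=TTTTFF -> 0
  (every remaining row is evaluated the same way; all 64 results are listed next)
Full result column, 8 rows per line (x1,x2,x3 fixed per line; x4,x5,x6 runs 000..111 left to right):
  rows 0-7 [x1,x2,x3=000]: 00000000  (ones: 0)
  rows 8-15 [x1,x2,x3=001]: 00000000  (ones: 0)
  rows 16-23 [x1,x2,x3=010]: 00000000  (ones: 0)
  rows 24-31 [x1,x2,x3=011]: 00000000  (ones: 0)
  rows 32-39 [x1,x2,x3=100]: 00000000  (ones: 0)
  rows 40-47 [x1,x2,x3=101]: 00000000  (ones: 0)
  rows 48-55 [x1,x2,x3=110]: 00000000  (ones: 0)
  rows 56-63 [x1,x2,x3=111]: 00000000  (ones: 0)
Satisfying assignments = 0+0+0+0+0+0+0+0 = 0

0


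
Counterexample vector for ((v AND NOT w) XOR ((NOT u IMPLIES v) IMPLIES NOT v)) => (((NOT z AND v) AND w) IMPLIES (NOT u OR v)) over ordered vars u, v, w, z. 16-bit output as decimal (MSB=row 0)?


F1 = ((v AND NOT w) XOR ((NOT u IMPLIES v) IMPLIES NOT v))
F2 = (((NOT z AND v) AND w) IMPLIES (NOT u OR v))
Counterexample to F1=>F2 is where F1=1 and F2=0.
Evaluate each row (bits = u,v,w,z, MSB first):
  row 0 [0000]: F1=1 F2=1 -> F1&~F2 -> 0
  row 1 [0001]: F1=1 F2=1 -> F1&~F2 -> 0
  row 2 [0010]: F1=1 F2=1 -> F1&~F2 -> 0
  row 3 [0011]: F1=1 F2=1 -> F1&~F2 -> 0
  row 4 [0100]: F1=1 F2=1 -> F1&~F2 -> 0
  row 5 [0101]: F1=1 F2=1 -> F1&~F2 -> 0
  row 6 [0110]: F1=0 F2=1 -> F1&~F2 -> 0
  row 7 [0111]: F1=0 F2=1 -> F1&~F2 -> 0
  row 8 [1000]: F1=1 F2=1 -> F1&~F2 -> 0
  row 9 [1001]: F1=1 F2=1 -> F1&~F2 -> 0
  row 10 [1010]: F1=1 F2=1 -> F1&~F2 -> 0
  row 11 [1011]: F1=1 F2=1 -> F1&~F2 -> 0
  row 12 [1100]: F1=1 F2=1 -> F1&~F2 -> 0
  row 13 [1101]: F1=1 F2=1 -> F1&~F2 -> 0
  row 14 [1110]: F1=0 F2=1 -> F1&~F2 -> 0
  row 15 [1111]: F1=0 F2=1 -> F1&~F2 -> 0
Full result column, 4 rows per line (u,v fixed per line; w,z runs 00..11 left to right):
  rows 0-3 [u,v=00]: 0000  = hex 0
  rows 4-7 [u,v=01]: 0000  = hex 0
  rows 8-11 [u,v=10]: 0000  = hex 0
  rows 12-15 [u,v=11]: 0000  = hex 0
Counterexample vector (row 0 .. row 15) = 0000000000000000
Output column grouped in 4s = 0000 0000 0000 0000 = 0x0000
Convert to decimal digit by digit (value = value*16 + digit):
  0 -> 0
  0*16 + 0 = 0
  0*16 + 0 = 0
  0*16 + 0 = 0
Decimal = 0

0


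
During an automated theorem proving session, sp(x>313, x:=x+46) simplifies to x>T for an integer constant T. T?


Formula: sp(P, x:=E) = exists old_x. (x = E[old_x/x]) AND P[old_x/x] (old_x is the value of x before the assignment; eliminate old_x by solving x = E[old_x/x] for old_x)
Step 1: Precondition P: x>313, i.e. old_x > 313
Step 2: Assignment gives x = old_x + 46, so old_x = x - 46
Step 3: Substitute into P: x - 46 > 313
Step 4: Simplify: x > 313+46 = 359

359


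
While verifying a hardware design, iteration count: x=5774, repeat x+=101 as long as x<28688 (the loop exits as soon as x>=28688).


Step 1: x goes from 5774 toward 28688 by 101; the body runs while x<28688, so iterations = ceil((bound-start)/step)
Step 2: Distance=22914
Step 3: ceil(22914/101)=227

227


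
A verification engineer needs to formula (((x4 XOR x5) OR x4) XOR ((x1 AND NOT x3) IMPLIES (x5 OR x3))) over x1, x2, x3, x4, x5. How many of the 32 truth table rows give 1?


Formula: (((x4 XOR x5) OR x4) XOR ((x1 AND NOT x3) IMPLIES (x5 OR x3))) over 5 vars (32 rows)
Evaluate each row (x1, x2, x3, x4, x5 as bits, MSB first):
  row 0 [00000]: (((0 XOR 0) OR 0) XOR ((0 AND NOT 0) IMPLIES (0 OR 0))) -> 1
  row 1 [00001]: (((0 XOR 1) OR 0) XOR ((0 AND NOT 0) IMPLIES (1 OR 0))) -> 0
  row 2 [00010]: (((1 XOR 0) OR 1) XOR ((0 AND NOT 0) IMPLIES (0 OR 0))) -> 0
  row 3 [00011]: (((1 XOR 1) OR 1) XOR ((0 AND NOT 0) IMPLIES (1 OR 0))) -> 0
  row 4 [00100]: (((0 XOR 0) OR 0) XOR ((0 AND NOT 1) IMPLIES (0 OR 1))) -> 1
  row 5 [00101]: (((0 XOR 1) OR 0) XOR ((0 AND NOT 1) IMPLIES (1 OR 1))) -> 0
  row 6 [00110]: (((1 XOR 0) OR 1) XOR ((0 AND NOT 1) IMPLIES (0 OR 1))) -> 0
  row 7 [00111]: (((1 XOR 1) OR 1) XOR ((0 AND NOT 1) IMPLIES (1 OR 1))) -> 0
  row 8 [01000]: (((0 XOR 0) OR 0) XOR ((0 AND NOT 0) IMPLIES (0 OR 0))) -> 1
  row 9 [01001]: (((0 XOR 1) OR 0) XOR ((0 AND NOT 0) IMPLIES (1 OR 0))) -> 0
  row 10 [01010]: (((1 XOR 0) OR 1) XOR ((0 AND NOT 0) IMPLIES (0 OR 0))) -> 0
  row 11 [01011]: (((1 XOR 1) OR 1) XOR ((0 AND NOT 0) IMPLIES (1 OR 0))) -> 0
  row 12 [01100]: (((0 XOR 0) OR 0) XOR ((0 AND NOT 1) IMPLIES (0 OR 1))) -> 1
  row 13 [01101]: (((0 XOR 1) OR 0) XOR ((0 AND NOT 1) IMPLIES (1 OR 1))) -> 0
  row 14 [01110]: (((1 XOR 0) OR 1) XOR ((0 AND NOT 1) IMPLIES (0 OR 1))) -> 0
  row 15 [01111]: (((1 XOR 1) OR 1) XOR ((0 AND NOT 1) IMPLIES (1 OR 1))) -> 0
  row 16 [10000]: (((0 XOR 0) OR 0) XOR ((1 AND NOT 0) IMPLIES (0 OR 0))) -> 0
  row 17 [10001]: (((0 XOR 1) OR 0) XOR ((1 AND NOT 0) IMPLIES (1 OR 0))) -> 0
  row 18 [10010]: (((1 XOR 0) OR 1) XOR ((1 AND NOT 0) IMPLIES (0 OR 0))) -> 1
  row 19 [10011]: (((1 XOR 1) OR 1) XOR ((1 AND NOT 0) IMPLIES (1 OR 0))) -> 0
  row 20 [10100]: (((0 XOR 0) OR 0) XOR ((1 AND NOT 1) IMPLIES (0 OR 1))) -> 1
  row 21 [10101]: (((0 XOR 1) OR 0) XOR ((1 AND NOT 1) IMPLIES (1 OR 1))) -> 0
  row 22 [10110]: (((1 XOR 0) OR 1) XOR ((1 AND NOT 1) IMPLIES (0 OR 1))) -> 0
  row 23 [10111]: (((1 XOR 1) OR 1) XOR ((1 AND NOT 1) IMPLIES (1 OR 1))) -> 0
  row 24 [11000]: (((0 XOR 0) OR 0) XOR ((1 AND NOT 0) IMPLIES (0 OR 0))) -> 0
  row 25 [11001]: (((0 XOR 1) OR 0) XOR ((1 AND NOT 0) IMPLIES (1 OR 0))) -> 0
  row 26 [11010]: (((1 XOR 0) OR 1) XOR ((1 AND NOT 0) IMPLIES (0 OR 0))) -> 1
  row 27 [11011]: (((1 XOR 1) OR 1) XOR ((1 AND NOT 0) IMPLIES (1 OR 0))) -> 0
  row 28 [11100]: (((0 XOR 0) OR 0) XOR ((1 AND NOT 1) IMPLIES (0 OR 1))) -> 1
  row 29 [11101]: (((0 XOR 1) OR 0) XOR ((1 AND NOT 1) IMPLIES (1 OR 1))) -> 0
  row 30 [11110]: (((1 XOR 0) OR 1) XOR ((1 AND NOT 1) IMPLIES (0 OR 1))) -> 0
  row 31 [11111]: (((1 XOR 1) OR 1) XOR ((1 AND NOT 1) IMPLIES (1 OR 1))) -> 0
Full result column, 8 rows per line (x1,x2 fixed per line; x3,x4,x5 runs 000..111 left to right):
  rows 0-7 [x1,x2=00]: 10001000  (ones: 2)
  rows 8-15 [x1,x2=01]: 10001000  (ones: 2)
  rows 16-23 [x1,x2=10]: 00101000  (ones: 2)
  rows 24-31 [x1,x2=11]: 00101000  (ones: 2)
Count of 1-rows = 2+2+2+2 = 8

8


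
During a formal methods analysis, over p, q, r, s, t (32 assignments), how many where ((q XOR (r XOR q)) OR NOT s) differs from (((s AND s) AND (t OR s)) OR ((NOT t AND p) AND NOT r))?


F1 = ((q XOR (r XOR q)) OR NOT s)
F2 = (((s AND s) AND (t OR s)) OR ((NOT t AND p) AND NOT r))
Evaluate both on each of 32 rows (bits = p,q,r,s,t):
  row 0 [00000]: F1=1 F2=0 (differ) -> 1
  row 1 [00001]: F1=1 F2=0 (differ) -> 1
  row 2 [00010]: F1=0 F2=1 (differ) -> 1
  row 3 [00011]: F1=0 F2=1 (differ) -> 1
  row 4 [00100]: F1=1 F2=0 (differ) -> 1
  row 5 [00101]: F1=1 F2=0 (differ) -> 1
  row 6 [00110]: F1=1 F2=1 -> 0
  row 7 [00111]: F1=1 F2=1 -> 0
  row 8 [01000]: F1=1 F2=0 (differ) -> 1
  row 9 [01001]: F1=1 F2=0 (differ) -> 1
  row 10 [01010]: F1=0 F2=1 (differ) -> 1
  row 11 [01011]: F1=0 F2=1 (differ) -> 1
  row 12 [01100]: F1=1 F2=0 (differ) -> 1
  row 13 [01101]: F1=1 F2=0 (differ) -> 1
  row 14 [01110]: F1=1 F2=1 -> 0
  row 15 [01111]: F1=1 F2=1 -> 0
  row 16 [10000]: F1=1 F2=1 -> 0
  row 17 [10001]: F1=1 F2=0 (differ) -> 1
  row 18 [10010]: F1=0 F2=1 (differ) -> 1
  row 19 [10011]: F1=0 F2=1 (differ) -> 1
  row 20 [10100]: F1=1 F2=0 (differ) -> 1
  row 21 [10101]: F1=1 F2=0 (differ) -> 1
  row 22 [10110]: F1=1 F2=1 -> 0
  row 23 [10111]: F1=1 F2=1 -> 0
  row 24 [11000]: F1=1 F2=1 -> 0
  row 25 [11001]: F1=1 F2=0 (differ) -> 1
  row 26 [11010]: F1=0 F2=1 (differ) -> 1
  row 27 [11011]: F1=0 F2=1 (differ) -> 1
  row 28 [11100]: F1=1 F2=0 (differ) -> 1
  row 29 [11101]: F1=1 F2=0 (differ) -> 1
  row 30 [11110]: F1=1 F2=1 -> 0
  row 31 [11111]: F1=1 F2=1 -> 0
Full result column, 8 rows per line (p,q fixed per line; r,s,t runs 000..111 left to right):
  rows 0-7 [p,q=00]: 11111100  (ones: 6)
  rows 8-15 [p,q=01]: 11111100  (ones: 6)
  rows 16-23 [p,q=10]: 01111100  (ones: 5)
  rows 24-31 [p,q=11]: 01111100  (ones: 5)
Disagreements = 6+6+5+5 = 22

22


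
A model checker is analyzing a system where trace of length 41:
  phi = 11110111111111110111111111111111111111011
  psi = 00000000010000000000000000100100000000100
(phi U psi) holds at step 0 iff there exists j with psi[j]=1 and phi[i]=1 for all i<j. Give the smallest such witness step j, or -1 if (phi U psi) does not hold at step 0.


(phi U psi) at 0: need smallest j with psi[j]=1 and phi[i]=1 for all i in [0,j).
Scan from step 0:
  step 0: phi=1, psi=0 -> continue
  step 1: phi=1, psi=0 -> continue
  step 2: phi=1, psi=0 -> continue
  step 3: phi=1, psi=0 -> continue
  step 4: phi=0 -> phi-prefix broken from here
  step 9: psi=1 but phi already failed -> not a witness
  step 26: psi=1 but phi already failed -> not a witness
  step 29: psi=1 but phi already failed -> not a witness
  step 38: psi=1 but phi already failed -> not a witness
  end of trace: no witness -> -1
Witness step = -1

-1


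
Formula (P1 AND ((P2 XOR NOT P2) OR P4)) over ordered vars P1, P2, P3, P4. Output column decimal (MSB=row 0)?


Formula: (P1 AND ((P2 XOR NOT P2) OR P4)) over P1, P2, P3, P4 (16 rows)
Evaluate each row (bits = P1,P2,P3,P4, MSB first):
  row 0 [0000]: (0 AND ((0 XOR NOT 0) OR 0)) -> 0
  row 1 [0001]: (0 AND ((0 XOR NOT 0) OR 1)) -> 0
  row 2 [0010]: (0 AND ((0 XOR NOT 0) OR 0)) -> 0
  row 3 [0011]: (0 AND ((0 XOR NOT 0) OR 1)) -> 0
  row 4 [0100]: (0 AND ((1 XOR NOT 1) OR 0)) -> 0
  row 5 [0101]: (0 AND ((1 XOR NOT 1) OR 1)) -> 0
  row 6 [0110]: (0 AND ((1 XOR NOT 1) OR 0)) -> 0
  row 7 [0111]: (0 AND ((1 XOR NOT 1) OR 1)) -> 0
  row 8 [1000]: (1 AND ((0 XOR NOT 0) OR 0)) -> 1
  row 9 [1001]: (1 AND ((0 XOR NOT 0) OR 1)) -> 1
  row 10 [1010]: (1 AND ((0 XOR NOT 0) OR 0)) -> 1
  row 11 [1011]: (1 AND ((0 XOR NOT 0) OR 1)) -> 1
  row 12 [1100]: (1 AND ((1 XOR NOT 1) OR 0)) -> 1
  row 13 [1101]: (1 AND ((1 XOR NOT 1) OR 1)) -> 1
  row 14 [1110]: (1 AND ((1 XOR NOT 1) OR 0)) -> 1
  row 15 [1111]: (1 AND ((1 XOR NOT 1) OR 1)) -> 1
Full result column, 4 rows per line (P1,P2 fixed per line; P3,P4 runs 00..11 left to right):
  rows 0-3 [P1,P2=00]: 0000  = hex 0
  rows 4-7 [P1,P2=01]: 0000  = hex 0
  rows 8-11 [P1,P2=10]: 1111  = hex F
  rows 12-15 [P1,P2=11]: 1111  = hex F
Output column (row 0 .. row 15) = 0000000011111111
Output column grouped in 4s = 0000 0000 1111 1111 = 0x00FF
Convert to decimal digit by digit (value = value*16 + digit):
  0 -> 0
  0*16 + 0 = 0
  0*16 + 15 (F) = 15
  15*16 + 15 (F) = 255
Decimal = 255

255


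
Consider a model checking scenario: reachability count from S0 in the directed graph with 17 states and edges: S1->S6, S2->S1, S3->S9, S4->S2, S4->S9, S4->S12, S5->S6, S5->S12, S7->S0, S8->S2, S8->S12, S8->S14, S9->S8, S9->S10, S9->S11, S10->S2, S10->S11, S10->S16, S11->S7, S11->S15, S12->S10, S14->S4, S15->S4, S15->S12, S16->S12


BFS from S0:
  layer 0: {S0}
Reachable set: {S0}
Count = 1

1


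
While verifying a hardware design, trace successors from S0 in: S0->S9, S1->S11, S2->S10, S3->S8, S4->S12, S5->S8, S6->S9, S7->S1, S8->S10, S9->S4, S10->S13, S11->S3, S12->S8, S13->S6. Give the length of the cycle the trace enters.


Trace from S0 until a state repeats:
  S0 -> S9 -> S4 -> S12 -> S8 -> S10 -> S13 -> S6 -> S9
S9 first seen at step 1, revisited at step 8.
Cycle length = 8 - 1 = 7

7


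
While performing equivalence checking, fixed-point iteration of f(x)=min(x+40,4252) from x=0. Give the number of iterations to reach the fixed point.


Step 1: x=0, cap=4252, increment=40
Step 2: x grows by 40 each step until capped at 4252; fixed point is x=4252
Step 3: iterations = ceil(4252/40) = 107

107


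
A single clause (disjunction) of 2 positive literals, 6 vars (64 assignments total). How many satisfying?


Step 1: Total=2^6=64
Step 2: Unsat when all 2 false: 2^4=16
Step 3: Sat=64-16=48

48


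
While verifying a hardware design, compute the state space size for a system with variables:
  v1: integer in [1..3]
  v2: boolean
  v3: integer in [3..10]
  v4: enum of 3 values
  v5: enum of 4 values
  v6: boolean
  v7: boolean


State space = product of domain sizes of all variables.
Domain sizes:
  v1 (integer in [1..3]): 3
  v2 (boolean): 2
  v3 (integer in [3..10]): 8
  v4 (enum of 3 values): 3
  v5 (enum of 4 values): 4
  v6 (boolean): 2
  v7 (boolean): 2
Product = 3 * 2 * 8 * 3 * 4 * 2 * 2 = 2304

2304


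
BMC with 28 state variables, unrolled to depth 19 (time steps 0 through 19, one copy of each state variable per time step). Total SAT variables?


BMC unrolls to depth k, creating one copy of each state var for steps 0..k.
Step count = 19 + 1 = 20 (steps 0 through 19)
Vars per step = 28
Total = 28 * 20 = 560

560


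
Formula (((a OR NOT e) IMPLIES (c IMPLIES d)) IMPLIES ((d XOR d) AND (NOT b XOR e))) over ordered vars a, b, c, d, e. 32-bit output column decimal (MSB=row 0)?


Formula: (((a OR NOT e) IMPLIES (c IMPLIES d)) IMPLIES ((d XOR d) AND (NOT b XOR e))) over a, b, c, d, e (32 rows)
Evaluate each row (bits = a,b,c,d,e, MSB first):
  row 0 [00000]: (((0 OR NOT 0) IMPLIES (0 IMPLIES 0)) IMPLIES ((0 XOR 0) AND (NOT 0 XOR 0))) -> 0
  row 1 [00001]: (((0 OR NOT 1) IMPLIES (0 IMPLIES 0)) IMPLIES ((0 XOR 0) AND (NOT 0 XOR 1))) -> 0
  row 2 [00010]: (((0 OR NOT 0) IMPLIES (0 IMPLIES 1)) IMPLIES ((1 XOR 1) AND (NOT 0 XOR 0))) -> 0
  row 3 [00011]: (((0 OR NOT 1) IMPLIES (0 IMPLIES 1)) IMPLIES ((1 XOR 1) AND (NOT 0 XOR 1))) -> 0
  row 4 [00100]: (((0 OR NOT 0) IMPLIES (1 IMPLIES 0)) IMPLIES ((0 XOR 0) AND (NOT 0 XOR 0))) -> 1
  row 5 [00101]: (((0 OR NOT 1) IMPLIES (1 IMPLIES 0)) IMPLIES ((0 XOR 0) AND (NOT 0 XOR 1))) -> 0
  row 6 [00110]: (((0 OR NOT 0) IMPLIES (1 IMPLIES 1)) IMPLIES ((1 XOR 1) AND (NOT 0 XOR 0))) -> 0
  row 7 [00111]: (((0 OR NOT 1) IMPLIES (1 IMPLIES 1)) IMPLIES ((1 XOR 1) AND (NOT 0 XOR 1))) -> 0
  row 8 [01000]: (((0 OR NOT 0) IMPLIES (0 IMPLIES 0)) IMPLIES ((0 XOR 0) AND (NOT 1 XOR 0))) -> 0
  row 9 [01001]: (((0 OR NOT 1) IMPLIES (0 IMPLIES 0)) IMPLIES ((0 XOR 0) AND (NOT 1 XOR 1))) -> 0
  row 10 [01010]: (((0 OR NOT 0) IMPLIES (0 IMPLIES 1)) IMPLIES ((1 XOR 1) AND (NOT 1 XOR 0))) -> 0
  row 11 [01011]: (((0 OR NOT 1) IMPLIES (0 IMPLIES 1)) IMPLIES ((1 XOR 1) AND (NOT 1 XOR 1))) -> 0
  row 12 [01100]: (((0 OR NOT 0) IMPLIES (1 IMPLIES 0)) IMPLIES ((0 XOR 0) AND (NOT 1 XOR 0))) -> 1
  row 13 [01101]: (((0 OR NOT 1) IMPLIES (1 IMPLIES 0)) IMPLIES ((0 XOR 0) AND (NOT 1 XOR 1))) -> 0
  row 14 [01110]: (((0 OR NOT 0) IMPLIES (1 IMPLIES 1)) IMPLIES ((1 XOR 1) AND (NOT 1 XOR 0))) -> 0
  row 15 [01111]: (((0 OR NOT 1) IMPLIES (1 IMPLIES 1)) IMPLIES ((1 XOR 1) AND (NOT 1 XOR 1))) -> 0
  row 16 [10000]: (((1 OR NOT 0) IMPLIES (0 IMPLIES 0)) IMPLIES ((0 XOR 0) AND (NOT 0 XOR 0))) -> 0
  row 17 [10001]: (((1 OR NOT 1) IMPLIES (0 IMPLIES 0)) IMPLIES ((0 XOR 0) AND (NOT 0 XOR 1))) -> 0
  row 18 [10010]: (((1 OR NOT 0) IMPLIES (0 IMPLIES 1)) IMPLIES ((1 XOR 1) AND (NOT 0 XOR 0))) -> 0
  row 19 [10011]: (((1 OR NOT 1) IMPLIES (0 IMPLIES 1)) IMPLIES ((1 XOR 1) AND (NOT 0 XOR 1))) -> 0
  row 20 [10100]: (((1 OR NOT 0) IMPLIES (1 IMPLIES 0)) IMPLIES ((0 XOR 0) AND (NOT 0 XOR 0))) -> 1
  row 21 [10101]: (((1 OR NOT 1) IMPLIES (1 IMPLIES 0)) IMPLIES ((0 XOR 0) AND (NOT 0 XOR 1))) -> 1
  row 22 [10110]: (((1 OR NOT 0) IMPLIES (1 IMPLIES 1)) IMPLIES ((1 XOR 1) AND (NOT 0 XOR 0))) -> 0
  row 23 [10111]: (((1 OR NOT 1) IMPLIES (1 IMPLIES 1)) IMPLIES ((1 XOR 1) AND (NOT 0 XOR 1))) -> 0
  row 24 [11000]: (((1 OR NOT 0) IMPLIES (0 IMPLIES 0)) IMPLIES ((0 XOR 0) AND (NOT 1 XOR 0))) -> 0
  row 25 [11001]: (((1 OR NOT 1) IMPLIES (0 IMPLIES 0)) IMPLIES ((0 XOR 0) AND (NOT 1 XOR 1))) -> 0
  row 26 [11010]: (((1 OR NOT 0) IMPLIES (0 IMPLIES 1)) IMPLIES ((1 XOR 1) AND (NOT 1 XOR 0))) -> 0
  row 27 [11011]: (((1 OR NOT 1) IMPLIES (0 IMPLIES 1)) IMPLIES ((1 XOR 1) AND (NOT 1 XOR 1))) -> 0
  row 28 [11100]: (((1 OR NOT 0) IMPLIES (1 IMPLIES 0)) IMPLIES ((0 XOR 0) AND (NOT 1 XOR 0))) -> 1
  row 29 [11101]: (((1 OR NOT 1) IMPLIES (1 IMPLIES 0)) IMPLIES ((0 XOR 0) AND (NOT 1 XOR 1))) -> 1
  row 30 [11110]: (((1 OR NOT 0) IMPLIES (1 IMPLIES 1)) IMPLIES ((1 XOR 1) AND (NOT 1 XOR 0))) -> 0
  row 31 [11111]: (((1 OR NOT 1) IMPLIES (1 IMPLIES 1)) IMPLIES ((1 XOR 1) AND (NOT 1 XOR 1))) -> 0
Full result column, 4 rows per line (a,b,c fixed per line; d,e runs 00..11 left to right):
  rows 0-3 [a,b,c=000]: 0000  = hex 0
  rows 4-7 [a,b,c=001]: 1000  = hex 8
  rows 8-11 [a,b,c=010]: 0000  = hex 0
  rows 12-15 [a,b,c=011]: 1000  = hex 8
  rows 16-19 [a,b,c=100]: 0000  = hex 0
  rows 20-23 [a,b,c=101]: 1100  = hex C
  rows 24-27 [a,b,c=110]: 0000  = hex 0
  rows 28-31 [a,b,c=111]: 1100  = hex C
Output column (row 0 .. row 31) = 00001000000010000000110000001100
Output column grouped in 4s = 0000 1000 0000 1000 0000 1100 0000 1100 = 0x08080C0C
Convert to decimal digit by digit (value = value*16 + digit):
  0 -> 0
  0*16 + 8 = 8
  8*16 + 0 = 128
  128*16 + 8 = 2056
  2056*16 + 0 = 32896
  32896*16 + 12 (C) = 526348
  526348*16 + 0 = 8421568
  8421568*16 + 12 (C) = 134745100
Decimal = 134745100

134745100


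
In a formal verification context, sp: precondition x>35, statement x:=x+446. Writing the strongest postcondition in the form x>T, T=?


Formula: sp(P, x:=E) = exists old_x. (x = E[old_x/x]) AND P[old_x/x] (old_x is the value of x before the assignment; eliminate old_x by solving x = E[old_x/x] for old_x)
Step 1: Precondition P: x>35, i.e. old_x > 35
Step 2: Assignment gives x = old_x + 446, so old_x = x - 446
Step 3: Substitute into P: x - 446 > 35
Step 4: Simplify: x > 35+446 = 481

481


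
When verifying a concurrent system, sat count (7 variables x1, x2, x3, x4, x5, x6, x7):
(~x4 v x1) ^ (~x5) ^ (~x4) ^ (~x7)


CNF with 4 clauses over 7 vars (128 assignments).
An assignment satisfies CNF iff every clause has >=1 true literal.
Check each row (bits = x1,x2,x3,x4,x5,x6,x7; clause T/F shown):
  row 0 [0000000]: clauses=TTTT -> 1
  row 1 [0000001]: clauses=TTTF -> 0
  row 2 [0000010]: clauses=TTTT -> 1
  row 3 [0000011]: clauses=TTTF -> 0
  row 4 [0000100]: clauses=TFTT -> 0
  (every remaining row is evaluated the same way; all 128 results are listed next)
Full result column, 8 rows per line (x1,x2,x3,x4 fixed per line; x5,x6,x7 runs 000..111 left to right):
  rows 0-7 [x1,x2,x3,x4=0000]: 10100000  (ones: 2)
  rows 8-15 [x1,x2,x3,x4=0001]: 00000000  (ones: 0)
  rows 16-23 [x1,x2,x3,x4=0010]: 10100000  (ones: 2)
  rows 24-31 [x1,x2,x3,x4=0011]: 00000000  (ones: 0)
  rows 32-39 [x1,x2,x3,x4=0100]: 10100000  (ones: 2)
  rows 40-47 [x1,x2,x3,x4=0101]: 00000000  (ones: 0)
  rows 48-55 [x1,x2,x3,x4=0110]: 10100000  (ones: 2)
  rows 56-63 [x1,x2,x3,x4=0111]: 00000000  (ones: 0)
  rows 64-71 [x1,x2,x3,x4=1000]: 10100000  (ones: 2)
  rows 72-79 [x1,x2,x3,x4=1001]: 00000000  (ones: 0)
  rows 80-87 [x1,x2,x3,x4=1010]: 10100000  (ones: 2)
  rows 88-95 [x1,x2,x3,x4=1011]: 00000000  (ones: 0)
  rows 96-103 [x1,x2,x3,x4=1100]: 10100000  (ones: 2)
  rows 104-111 [x1,x2,x3,x4=1101]: 00000000  (ones: 0)
  rows 112-119 [x1,x2,x3,x4=1110]: 10100000  (ones: 2)
  rows 120-127 [x1,x2,x3,x4=1111]: 00000000  (ones: 0)
Satisfying assignments = 2+0+2+0+2+0+2+0+2+0+2+0+2+0+2+0 = 16

16


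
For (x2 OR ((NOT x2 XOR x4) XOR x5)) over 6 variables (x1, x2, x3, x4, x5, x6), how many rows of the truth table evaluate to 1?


Formula: (x2 OR ((NOT x2 XOR x4) XOR x5)) over 6 vars (64 rows)
Evaluate each row (x1, x2, x3, x4, x5, x6 as bits, MSB first):
  row 0 [000000]: (0 OR ((NOT 0 XOR 0) XOR 0)) -> 1
  row 1 [000001]: (0 OR ((NOT 0 XOR 0) XOR 0)) -> 1
  row 2 [000010]: (0 OR ((NOT 0 XOR 0) XOR 1)) -> 0
  row 3 [000011]: (0 OR ((NOT 0 XOR 0) XOR 1)) -> 0
  row 4 [000100]: (0 OR ((NOT 0 XOR 1) XOR 0)) -> 0
  (every remaining row is evaluated the same way; all 64 results are listed next)
Full result column, 8 rows per line (x1,x2,x3 fixed per line; x4,x5,x6 runs 000..111 left to right):
  rows 0-7 [x1,x2,x3=000]: 11000011  (ones: 4)
  rows 8-15 [x1,x2,x3=001]: 11000011  (ones: 4)
  rows 16-23 [x1,x2,x3=010]: 11111111  (ones: 8)
  rows 24-31 [x1,x2,x3=011]: 11111111  (ones: 8)
  rows 32-39 [x1,x2,x3=100]: 11000011  (ones: 4)
  rows 40-47 [x1,x2,x3=101]: 11000011  (ones: 4)
  rows 48-55 [x1,x2,x3=110]: 11111111  (ones: 8)
  rows 56-63 [x1,x2,x3=111]: 11111111  (ones: 8)
Count of 1-rows = 4+4+8+8+4+4+8+8 = 48

48


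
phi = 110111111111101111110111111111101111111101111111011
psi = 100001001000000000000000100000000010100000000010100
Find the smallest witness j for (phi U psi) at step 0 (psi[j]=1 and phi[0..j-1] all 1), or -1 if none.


(phi U psi) at 0: need smallest j with psi[j]=1 and phi[i]=1 for all i in [0,j).
Scan from step 0:
  step 0: psi=1 and phi held for [0,0) -> witness found
Witness step = 0

0
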